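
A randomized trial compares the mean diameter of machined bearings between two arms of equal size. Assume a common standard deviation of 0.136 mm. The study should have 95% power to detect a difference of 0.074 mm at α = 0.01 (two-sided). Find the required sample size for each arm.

For two equal groups, n per group = 2·((z_{α/2} + z_β)·σ/δ)².
z_{α/2} = 2.576; z_β = 1.645 (power 95%).
n = 2 × (4.221 × 0.136 / 0.074)² = 2 × 60.18 = 120.36
Round up: n = 121 per group.

121 per group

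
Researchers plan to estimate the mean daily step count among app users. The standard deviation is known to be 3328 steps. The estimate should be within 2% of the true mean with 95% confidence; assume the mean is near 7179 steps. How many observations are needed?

For a mean, the margin of error is E = z·σ/√n, so n = (zσ/E)².
At 95% confidence, z = 1.960.
E = 2% of 7179 = 143.6 steps.
n = (1.960 × 3328 / 143.6)² = 2063.91
Round up: n = 2064.

2064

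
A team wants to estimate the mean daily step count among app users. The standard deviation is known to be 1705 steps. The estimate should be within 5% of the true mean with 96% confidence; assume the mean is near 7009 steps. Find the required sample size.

100

For a mean, the margin of error is E = z·σ/√n, so n = (zσ/E)².
At 96% confidence, z = 2.054.
E = 5% of 7009 = 350.4 steps.
n = (2.054 × 1705 / 350.4)² = 99.86
Round up: n = 100.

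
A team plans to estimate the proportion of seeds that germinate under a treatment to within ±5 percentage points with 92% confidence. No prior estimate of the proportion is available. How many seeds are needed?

For a proportion with margin E = 0.05 at 92% confidence, z = 1.751.
With no prior estimate, use p = 0.5, which maximizes p(1−p) at 0.25.
n = 0.25 × (z/E)² = 0.25 × (1.751/0.05)² = 306.60
Round up: n = 307.

307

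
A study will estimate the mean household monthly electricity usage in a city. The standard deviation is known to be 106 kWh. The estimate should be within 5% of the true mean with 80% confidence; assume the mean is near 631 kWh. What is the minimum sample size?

19

For a mean, the margin of error is E = z·σ/√n, so n = (zσ/E)².
At 80% confidence, z = 1.282.
E = 5% of 631 = 31.55 kWh.
n = (1.282 × 106 / 31.55)² = 18.55
Round up: n = 19.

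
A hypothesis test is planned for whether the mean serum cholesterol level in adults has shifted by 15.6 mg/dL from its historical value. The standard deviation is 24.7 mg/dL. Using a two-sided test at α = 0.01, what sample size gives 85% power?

For a one-sample z-test, n = ((z_{α/2} + z_β)·σ/δ)².
z_{α/2} = 2.576 (two-sided α = 0.01); z_β = 1.036 (power 85% → β = 0.15).
n = (3.612 × 24.7 / 15.6)² = 32.71
Round up: n = 33.

33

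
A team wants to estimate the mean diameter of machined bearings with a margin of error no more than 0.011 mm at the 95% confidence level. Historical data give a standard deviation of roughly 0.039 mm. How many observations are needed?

For a mean, the margin of error is E = z·σ/√n, so n = (zσ/E)².
At 95% confidence, z = 1.960.
n = (1.960 × 0.039 / 0.011)² = 48.29
Round up: n = 49.

49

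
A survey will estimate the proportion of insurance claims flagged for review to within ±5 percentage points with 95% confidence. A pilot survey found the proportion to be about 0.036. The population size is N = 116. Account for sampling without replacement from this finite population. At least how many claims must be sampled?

37

For a proportion with margin E = 0.05 at 95% confidence, z = 1.960.
n = p̂(1−p̂)(z/E)² = 0.036 × 0.964 × (1.960/0.05)² = 53.33 — call this n₀.
Finite-population correction with N = 116: n = n₀ / (1 + (n₀−1)/N) = 53.33 / 1.451 = 36.75
Round up: n = 37.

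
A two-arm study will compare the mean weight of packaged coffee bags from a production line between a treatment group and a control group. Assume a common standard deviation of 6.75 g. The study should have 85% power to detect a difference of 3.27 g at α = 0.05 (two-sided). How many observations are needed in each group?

77 per group

For two equal groups, n per group = 2·((z_{α/2} + z_β)·σ/δ)².
z_{α/2} = 1.960; z_β = 1.036 (power 85%).
n = 2 × (2.996 × 6.75 / 3.27)² = 2 × 38.25 = 76.50
Round up: n = 77 per group.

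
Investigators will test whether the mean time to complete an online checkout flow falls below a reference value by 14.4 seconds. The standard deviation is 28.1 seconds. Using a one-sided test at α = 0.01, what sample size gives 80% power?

39

For a one-sample z-test, n = ((z_α + z_β)·σ/δ)².
z_α = 2.326 (one-sided α = 0.01); z_β = 0.842 (power 80% → β = 0.2).
n = (3.168 × 28.1 / 14.4)² = 38.22
Round up: n = 39.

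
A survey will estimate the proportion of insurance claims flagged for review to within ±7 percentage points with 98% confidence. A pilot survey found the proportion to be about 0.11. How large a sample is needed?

For a proportion with margin E = 0.07 at 98% confidence, z = 2.326.
n = p̂(1−p̂)(z/E)² = 0.11 × 0.89 × (2.326/0.07)² = 108.10
Round up: n = 109.

109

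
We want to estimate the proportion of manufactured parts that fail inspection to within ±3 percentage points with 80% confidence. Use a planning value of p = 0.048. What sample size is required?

For a proportion with margin E = 0.03 at 80% confidence, z = 1.282.
n = p̂(1−p̂)(z/E)² = 0.048 × 0.952 × (1.282/0.03)² = 83.45
Round up: n = 84.

84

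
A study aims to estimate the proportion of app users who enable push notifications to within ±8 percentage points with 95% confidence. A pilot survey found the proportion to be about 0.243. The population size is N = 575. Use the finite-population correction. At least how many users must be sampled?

93

For a proportion with margin E = 0.08 at 95% confidence, z = 1.960.
n = p̂(1−p̂)(z/E)² = 0.243 × 0.757 × (1.960/0.08)² = 110.42 — call this n₀.
Finite-population correction with N = 575: n = n₀ / (1 + (n₀−1)/N) = 110.42 / 1.19 = 92.79
Round up: n = 93.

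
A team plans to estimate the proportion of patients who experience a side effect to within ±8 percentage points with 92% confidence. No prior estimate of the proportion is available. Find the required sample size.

For a proportion with margin E = 0.08 at 92% confidence, z = 1.751.
With no prior estimate, use p = 0.5, which maximizes p(1−p) at 0.25.
n = 0.25 × (z/E)² = 0.25 × (1.751/0.08)² = 119.77
Round up: n = 120.

120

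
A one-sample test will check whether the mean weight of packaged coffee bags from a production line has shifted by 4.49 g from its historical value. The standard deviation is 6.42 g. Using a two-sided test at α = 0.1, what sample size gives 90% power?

For a one-sample z-test, n = ((z_{α/2} + z_β)·σ/δ)².
z_{α/2} = 1.645 (two-sided α = 0.1); z_β = 1.282 (power 90% → β = 0.1).
n = (2.927 × 6.42 / 4.49)² = 17.52
Round up: n = 18.

18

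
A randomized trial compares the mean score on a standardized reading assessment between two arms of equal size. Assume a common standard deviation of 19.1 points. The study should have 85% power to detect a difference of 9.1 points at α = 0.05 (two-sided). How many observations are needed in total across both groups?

160 total

For two equal groups, n per group = 2·((z_{α/2} + z_β)·σ/δ)².
z_{α/2} = 1.960; z_β = 1.036 (power 85%).
n = 2 × (2.996 × 19.1 / 9.1)² = 2 × 39.54 = 79.08
Round up: n = 80 per group.
Total across both groups: 2 × 80 = 160.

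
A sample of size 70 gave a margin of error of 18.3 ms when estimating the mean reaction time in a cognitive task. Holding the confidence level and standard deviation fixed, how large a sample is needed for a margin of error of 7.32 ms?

n = 438

Margin of error scales as 1/√n, so n₂ = n₁·(E₁/E₂)².
n₂ = 70 × (18.3/7.32)² = 70 × 6.25 = 437.50
Round up: n₂ = 438.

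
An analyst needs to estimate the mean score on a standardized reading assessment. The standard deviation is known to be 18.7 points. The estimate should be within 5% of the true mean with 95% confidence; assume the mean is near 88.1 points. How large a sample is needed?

70

For a mean, the margin of error is E = z·σ/√n, so n = (zσ/E)².
At 95% confidence, z = 1.960.
E = 5% of 88.1 = 4.405 points.
n = (1.960 × 18.7 / 4.405)² = 69.23
Round up: n = 70.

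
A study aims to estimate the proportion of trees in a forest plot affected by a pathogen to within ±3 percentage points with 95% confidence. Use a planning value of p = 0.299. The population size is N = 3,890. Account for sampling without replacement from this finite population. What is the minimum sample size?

For a proportion with margin E = 0.03 at 95% confidence, z = 1.960.
n = p̂(1−p̂)(z/E)² = 0.299 × 0.701 × (1.960/0.03)² = 894.66 — call this n₀.
Finite-population correction with N = 3,890: n = n₀ / (1 + (n₀−1)/N) = 894.66 / 1.23 = 727.37
Round up: n = 728.

n = 728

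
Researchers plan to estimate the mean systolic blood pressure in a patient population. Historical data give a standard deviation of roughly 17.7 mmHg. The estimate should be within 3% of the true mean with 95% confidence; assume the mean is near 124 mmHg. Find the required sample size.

For a mean, the margin of error is E = z·σ/√n, so n = (zσ/E)².
At 95% confidence, z = 1.960.
E = 3% of 124 = 3.72 mmHg.
n = (1.960 × 17.7 / 3.72)² = 86.97
Round up: n = 87.

87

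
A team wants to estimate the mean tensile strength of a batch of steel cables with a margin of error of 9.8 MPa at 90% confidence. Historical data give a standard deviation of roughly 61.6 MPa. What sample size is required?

For a mean, the margin of error is E = z·σ/√n, so n = (zσ/E)².
At 90% confidence, z = 1.645.
n = (1.645 × 61.6 / 9.8)² = 106.92
Round up: n = 107.

107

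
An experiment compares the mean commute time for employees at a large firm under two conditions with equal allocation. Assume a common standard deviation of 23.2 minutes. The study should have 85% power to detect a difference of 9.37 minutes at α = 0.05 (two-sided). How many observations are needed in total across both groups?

222 total

For two equal groups, n per group = 2·((z_{α/2} + z_β)·σ/δ)².
z_{α/2} = 1.960; z_β = 1.036 (power 85%).
n = 2 × (2.996 × 23.2 / 9.37)² = 2 × 55.03 = 110.06
Round up: n = 111 per group.
Total across both groups: 2 × 111 = 222.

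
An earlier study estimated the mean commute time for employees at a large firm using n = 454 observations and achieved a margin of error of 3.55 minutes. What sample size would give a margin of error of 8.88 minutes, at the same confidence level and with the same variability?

Margin of error scales as 1/√n, so n₂ = n₁·(E₁/E₂)².
n₂ = 454 × (3.55/8.88)² = 454 × 0.1598 = 72.55
Round up: n₂ = 73.

n = 73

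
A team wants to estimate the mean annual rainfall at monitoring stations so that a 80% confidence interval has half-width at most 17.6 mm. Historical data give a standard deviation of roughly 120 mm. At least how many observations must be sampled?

For a mean, the margin of error is E = z·σ/√n, so n = (zσ/E)².
At 80% confidence, z = 1.282.
n = (1.282 × 120 / 17.6)² = 76.40
Round up: n = 77.

77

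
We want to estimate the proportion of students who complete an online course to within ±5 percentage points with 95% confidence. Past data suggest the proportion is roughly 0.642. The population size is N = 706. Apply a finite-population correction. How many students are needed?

For a proportion with margin E = 0.05 at 95% confidence, z = 1.960.
n = p̂(1−p̂)(z/E)² = 0.642 × 0.358 × (1.960/0.05)² = 353.18 — call this n₀.
Finite-population correction with N = 706: n = n₀ / (1 + (n₀−1)/N) = 353.18 / 1.499 = 235.61
Round up: n = 236.

236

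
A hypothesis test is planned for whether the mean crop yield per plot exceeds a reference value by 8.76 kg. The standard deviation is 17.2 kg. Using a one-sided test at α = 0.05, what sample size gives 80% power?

For a one-sample z-test, n = ((z_α + z_β)·σ/δ)².
z_α = 1.645 (one-sided α = 0.05); z_β = 0.842 (power 80% → β = 0.2).
n = (2.487 × 17.2 / 8.76)² = 23.85
Round up: n = 24.

24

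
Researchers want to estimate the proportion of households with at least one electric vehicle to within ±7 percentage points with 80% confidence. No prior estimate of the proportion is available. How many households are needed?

For a proportion with margin E = 0.07 at 80% confidence, z = 1.282.
With no prior estimate, use p = 0.5, which maximizes p(1−p) at 0.25.
n = 0.25 × (z/E)² = 0.25 × (1.282/0.07)² = 83.85
Round up: n = 84.

84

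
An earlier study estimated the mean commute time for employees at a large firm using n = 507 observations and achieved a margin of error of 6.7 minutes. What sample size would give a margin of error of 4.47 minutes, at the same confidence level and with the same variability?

1140

Margin of error scales as 1/√n, so n₂ = n₁·(E₁/E₂)².
n₂ = 507 × (6.7/4.47)² = 507 × 2.247 = 1139.23
Round up: n₂ = 1140.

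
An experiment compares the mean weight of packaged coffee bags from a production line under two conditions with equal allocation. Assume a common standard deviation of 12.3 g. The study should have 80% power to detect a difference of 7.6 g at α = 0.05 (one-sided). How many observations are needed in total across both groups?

For two equal groups, n per group = 2·((z_α + z_β)·σ/δ)².
z_α = 1.645; z_β = 0.842 (power 80%).
n = 2 × (2.487 × 12.3 / 7.6)² = 2 × 16.20 = 32.40
Round up: n = 33 per group.
Total across both groups: 2 × 33 = 66.

66 total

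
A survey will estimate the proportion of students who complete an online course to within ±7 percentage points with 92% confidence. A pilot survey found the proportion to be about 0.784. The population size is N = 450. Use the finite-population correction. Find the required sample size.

86

For a proportion with margin E = 0.07 at 92% confidence, z = 1.751.
n = p̂(1−p̂)(z/E)² = 0.784 × 0.216 × (1.751/0.07)² = 105.96 — call this n₀.
Finite-population correction with N = 450: n = n₀ / (1 + (n₀−1)/N) = 105.96 / 1.233 = 85.94
Round up: n = 86.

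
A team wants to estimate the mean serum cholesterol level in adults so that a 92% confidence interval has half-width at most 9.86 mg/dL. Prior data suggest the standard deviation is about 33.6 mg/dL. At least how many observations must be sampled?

For a mean, the margin of error is E = z·σ/√n, so n = (zσ/E)².
At 92% confidence, z = 1.751.
n = (1.751 × 33.6 / 9.86)² = 35.60
Round up: n = 36.

36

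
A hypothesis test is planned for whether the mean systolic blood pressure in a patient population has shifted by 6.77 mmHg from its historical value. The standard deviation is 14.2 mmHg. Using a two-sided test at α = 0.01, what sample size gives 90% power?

66

For a one-sample z-test, n = ((z_{α/2} + z_β)·σ/δ)².
z_{α/2} = 2.576 (two-sided α = 0.01); z_β = 1.282 (power 90% → β = 0.1).
n = (3.858 × 14.2 / 6.77)² = 65.48
Round up: n = 66.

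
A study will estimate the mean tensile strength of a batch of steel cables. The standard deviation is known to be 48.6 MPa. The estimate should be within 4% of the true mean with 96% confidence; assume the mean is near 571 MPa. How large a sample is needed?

20

For a mean, the margin of error is E = z·σ/√n, so n = (zσ/E)².
At 96% confidence, z = 2.054.
E = 4% of 571 = 22.84 MPa.
n = (2.054 × 48.6 / 22.84)² = 19.10
Round up: n = 20.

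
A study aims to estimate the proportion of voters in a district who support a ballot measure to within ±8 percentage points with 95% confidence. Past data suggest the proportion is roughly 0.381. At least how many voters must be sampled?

n = 142

For a proportion with margin E = 0.08 at 95% confidence, z = 1.960.
n = p̂(1−p̂)(z/E)² = 0.381 × 0.619 × (1.960/0.08)² = 141.56
Round up: n = 142.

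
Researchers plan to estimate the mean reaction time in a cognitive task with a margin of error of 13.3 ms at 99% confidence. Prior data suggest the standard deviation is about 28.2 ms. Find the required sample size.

For a mean, the margin of error is E = z·σ/√n, so n = (zσ/E)².
At 99% confidence, z = 2.576.
n = (2.576 × 28.2 / 13.3)² = 29.83
Round up: n = 30.

30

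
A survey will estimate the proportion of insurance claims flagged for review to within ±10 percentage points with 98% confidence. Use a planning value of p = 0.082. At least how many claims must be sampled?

41

For a proportion with margin E = 0.1 at 98% confidence, z = 2.326.
n = p̂(1−p̂)(z/E)² = 0.082 × 0.918 × (2.326/0.1)² = 40.73
Round up: n = 41.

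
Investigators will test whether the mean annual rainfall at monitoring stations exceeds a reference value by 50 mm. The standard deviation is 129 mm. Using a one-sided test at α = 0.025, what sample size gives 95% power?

For a one-sample z-test, n = ((z_α + z_β)·σ/δ)².
z_α = 1.960 (one-sided α = 0.025); z_β = 1.645 (power 95% → β = 0.05).
n = (3.605 × 129 / 50)² = 86.51
Round up: n = 87.

n = 87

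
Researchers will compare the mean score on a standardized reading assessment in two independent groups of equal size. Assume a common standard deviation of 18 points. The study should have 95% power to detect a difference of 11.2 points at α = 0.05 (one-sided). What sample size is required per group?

For two equal groups, n per group = 2·((z_α + z_β)·σ/δ)².
z_α = 1.645; z_β = 1.645 (power 95%).
n = 2 × (3.290 × 18 / 11.2)² = 2 × 27.96 = 55.92
Round up: n = 56 per group.

56 per group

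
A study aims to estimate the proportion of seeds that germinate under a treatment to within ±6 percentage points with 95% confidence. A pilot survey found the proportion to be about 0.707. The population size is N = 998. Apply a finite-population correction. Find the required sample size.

For a proportion with margin E = 0.06 at 95% confidence, z = 1.960.
n = p̂(1−p̂)(z/E)² = 0.707 × 0.293 × (1.960/0.06)² = 221.05 — call this n₀.
Finite-population correction with N = 998: n = n₀ / (1 + (n₀−1)/N) = 221.05 / 1.22 = 181.19
Round up: n = 182.

n = 182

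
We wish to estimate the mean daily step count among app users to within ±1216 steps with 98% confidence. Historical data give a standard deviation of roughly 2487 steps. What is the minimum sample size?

For a mean, the margin of error is E = z·σ/√n, so n = (zσ/E)².
At 98% confidence, z = 2.326.
n = (2.326 × 2487 / 1216)² = 22.63
Round up: n = 23.

23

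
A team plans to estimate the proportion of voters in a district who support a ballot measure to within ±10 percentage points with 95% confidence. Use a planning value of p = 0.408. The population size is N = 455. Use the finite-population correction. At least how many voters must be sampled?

78

For a proportion with margin E = 0.1 at 95% confidence, z = 1.960.
n = p̂(1−p̂)(z/E)² = 0.408 × 0.592 × (1.960/0.1)² = 92.79 — call this n₀.
Finite-population correction with N = 455: n = n₀ / (1 + (n₀−1)/N) = 92.79 / 1.202 = 77.20
Round up: n = 78.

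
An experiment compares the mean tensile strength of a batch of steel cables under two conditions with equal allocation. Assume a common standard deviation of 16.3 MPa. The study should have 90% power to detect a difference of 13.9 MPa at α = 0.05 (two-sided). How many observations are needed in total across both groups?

For two equal groups, n per group = 2·((z_{α/2} + z_β)·σ/δ)².
z_{α/2} = 1.960; z_β = 1.282 (power 90%).
n = 2 × (3.242 × 16.3 / 13.9)² = 2 × 14.45 = 28.90
Round up: n = 29 per group.
Total across both groups: 2 × 29 = 58.

58 total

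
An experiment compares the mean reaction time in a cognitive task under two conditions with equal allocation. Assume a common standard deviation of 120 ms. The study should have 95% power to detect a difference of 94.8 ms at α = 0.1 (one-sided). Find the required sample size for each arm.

For two equal groups, n per group = 2·((z_α + z_β)·σ/δ)².
z_α = 1.282; z_β = 1.645 (power 95%).
n = 2 × (2.927 × 120 / 94.8)² = 2 × 13.73 = 27.46
Round up: n = 28 per group.

28 per group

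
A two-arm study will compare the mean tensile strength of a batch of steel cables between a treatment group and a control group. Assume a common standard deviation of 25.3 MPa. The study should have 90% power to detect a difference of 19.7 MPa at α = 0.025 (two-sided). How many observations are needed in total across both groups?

82 total

For two equal groups, n per group = 2·((z_{α/2} + z_β)·σ/δ)².
z_{α/2} = 2.241; z_β = 1.282 (power 90%).
n = 2 × (3.523 × 25.3 / 19.7)² = 2 × 20.47 = 40.94
Round up: n = 41 per group.
Total across both groups: 2 × 41 = 82.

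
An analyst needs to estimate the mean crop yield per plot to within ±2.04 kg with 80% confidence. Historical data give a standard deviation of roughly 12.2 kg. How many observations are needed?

For a mean, the margin of error is E = z·σ/√n, so n = (zσ/E)².
At 80% confidence, z = 1.282.
n = (1.282 × 12.2 / 2.04)² = 58.78
Round up: n = 59.

59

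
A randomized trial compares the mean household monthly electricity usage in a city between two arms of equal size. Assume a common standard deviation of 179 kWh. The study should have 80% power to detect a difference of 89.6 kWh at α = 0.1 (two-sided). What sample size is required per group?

50 per group

For two equal groups, n per group = 2·((z_{α/2} + z_β)·σ/δ)².
z_{α/2} = 1.645; z_β = 0.842 (power 80%).
n = 2 × (2.487 × 179 / 89.6)² = 2 × 24.69 = 49.38
Round up: n = 50 per group.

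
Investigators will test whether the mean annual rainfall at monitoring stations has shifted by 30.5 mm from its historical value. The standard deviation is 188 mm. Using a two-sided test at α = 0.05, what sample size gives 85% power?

For a one-sample z-test, n = ((z_{α/2} + z_β)·σ/δ)².
z_{α/2} = 1.960 (two-sided α = 0.05); z_β = 1.036 (power 85% → β = 0.15).
n = (2.996 × 188 / 30.5)² = 341.04
Round up: n = 342.

n = 342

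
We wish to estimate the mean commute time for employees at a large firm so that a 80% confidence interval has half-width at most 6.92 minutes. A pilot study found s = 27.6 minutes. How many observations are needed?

n = 27

For a mean, the margin of error is E = z·σ/√n, so n = (zσ/E)².
At 80% confidence, z = 1.282.
n = (1.282 × 27.6 / 6.92)² = 26.14
Round up: n = 27.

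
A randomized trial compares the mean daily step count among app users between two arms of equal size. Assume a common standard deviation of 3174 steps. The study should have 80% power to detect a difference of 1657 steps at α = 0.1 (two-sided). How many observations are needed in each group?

46 per group

For two equal groups, n per group = 2·((z_{α/2} + z_β)·σ/δ)².
z_{α/2} = 1.645; z_β = 0.842 (power 80%).
n = 2 × (2.487 × 3174 / 1657)² = 2 × 22.69 = 45.38
Round up: n = 46 per group.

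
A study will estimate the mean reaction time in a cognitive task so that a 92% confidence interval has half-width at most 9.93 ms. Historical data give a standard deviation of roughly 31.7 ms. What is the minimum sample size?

For a mean, the margin of error is E = z·σ/√n, so n = (zσ/E)².
At 92% confidence, z = 1.751.
n = (1.751 × 31.7 / 9.93)² = 31.25
Round up: n = 32.

32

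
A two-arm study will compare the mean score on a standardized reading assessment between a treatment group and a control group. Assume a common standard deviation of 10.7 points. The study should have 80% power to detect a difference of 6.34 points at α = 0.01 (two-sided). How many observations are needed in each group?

67 per group

For two equal groups, n per group = 2·((z_{α/2} + z_β)·σ/δ)².
z_{α/2} = 2.576; z_β = 0.842 (power 80%).
n = 2 × (3.418 × 10.7 / 6.34)² = 2 × 33.28 = 66.56
Round up: n = 67 per group.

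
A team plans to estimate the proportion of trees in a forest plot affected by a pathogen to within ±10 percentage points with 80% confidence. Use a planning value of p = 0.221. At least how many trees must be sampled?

29

For a proportion with margin E = 0.1 at 80% confidence, z = 1.282.
n = p̂(1−p̂)(z/E)² = 0.221 × 0.779 × (1.282/0.1)² = 28.29
Round up: n = 29.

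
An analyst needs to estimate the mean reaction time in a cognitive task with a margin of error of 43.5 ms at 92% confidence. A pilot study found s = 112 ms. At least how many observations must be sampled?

n = 21

For a mean, the margin of error is E = z·σ/√n, so n = (zσ/E)².
At 92% confidence, z = 1.751.
n = (1.751 × 112 / 43.5)² = 20.32
Round up: n = 21.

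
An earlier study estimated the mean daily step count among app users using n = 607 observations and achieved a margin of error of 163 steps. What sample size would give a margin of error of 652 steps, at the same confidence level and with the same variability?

Margin of error scales as 1/√n, so n₂ = n₁·(E₁/E₂)².
n₂ = 607 × (163/652)² = 607 × 0.0625 = 37.94
Round up: n₂ = 38.

38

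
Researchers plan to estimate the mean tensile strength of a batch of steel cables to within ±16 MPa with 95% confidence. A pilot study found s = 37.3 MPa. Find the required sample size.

For a mean, the margin of error is E = z·σ/√n, so n = (zσ/E)².
At 95% confidence, z = 1.960.
n = (1.960 × 37.3 / 16)² = 20.88
Round up: n = 21.

21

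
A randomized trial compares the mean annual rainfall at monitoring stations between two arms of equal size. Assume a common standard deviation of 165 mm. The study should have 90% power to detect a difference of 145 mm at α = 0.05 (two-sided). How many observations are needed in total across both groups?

For two equal groups, n per group = 2·((z_{α/2} + z_β)·σ/δ)².
z_{α/2} = 1.960; z_β = 1.282 (power 90%).
n = 2 × (3.242 × 165 / 145)² = 2 × 13.61 = 27.22
Round up: n = 28 per group.
Total across both groups: 2 × 28 = 56.

56 total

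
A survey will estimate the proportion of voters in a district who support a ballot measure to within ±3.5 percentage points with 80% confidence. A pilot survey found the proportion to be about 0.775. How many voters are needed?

n = 234

For a proportion with margin E = 0.035 at 80% confidence, z = 1.282.
n = p̂(1−p̂)(z/E)² = 0.775 × 0.225 × (1.282/0.035)² = 233.95
Round up: n = 234.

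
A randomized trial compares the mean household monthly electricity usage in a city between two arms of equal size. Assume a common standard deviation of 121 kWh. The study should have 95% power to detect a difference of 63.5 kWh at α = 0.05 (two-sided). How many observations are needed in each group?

95 per group

For two equal groups, n per group = 2·((z_{α/2} + z_β)·σ/δ)².
z_{α/2} = 1.960; z_β = 1.645 (power 95%).
n = 2 × (3.605 × 121 / 63.5)² = 2 × 47.19 = 94.38
Round up: n = 95 per group.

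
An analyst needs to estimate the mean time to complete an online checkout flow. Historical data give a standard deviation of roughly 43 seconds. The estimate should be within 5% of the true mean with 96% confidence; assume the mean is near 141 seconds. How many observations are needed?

n = 157

For a mean, the margin of error is E = z·σ/√n, so n = (zσ/E)².
At 96% confidence, z = 2.054.
E = 5% of 141 = 7.05 seconds.
n = (2.054 × 43 / 7.05)² = 156.95
Round up: n = 157.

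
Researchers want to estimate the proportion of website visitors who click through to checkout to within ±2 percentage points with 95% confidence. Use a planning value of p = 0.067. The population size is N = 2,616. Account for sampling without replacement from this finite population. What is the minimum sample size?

For a proportion with margin E = 0.02 at 95% confidence, z = 1.960.
n = p̂(1−p̂)(z/E)² = 0.067 × 0.933 × (1.960/0.02)² = 600.36 — call this n₀.
Finite-population correction with N = 2,616: n = n₀ / (1 + (n₀−1)/N) = 600.36 / 1.229 = 488.49
Round up: n = 489.

489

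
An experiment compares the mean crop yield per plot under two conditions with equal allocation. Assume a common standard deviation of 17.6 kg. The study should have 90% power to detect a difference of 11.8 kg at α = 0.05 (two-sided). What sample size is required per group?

For two equal groups, n per group = 2·((z_{α/2} + z_β)·σ/δ)².
z_{α/2} = 1.960; z_β = 1.282 (power 90%).
n = 2 × (3.242 × 17.6 / 11.8)² = 2 × 23.38 = 46.76
Round up: n = 47 per group.

47 per group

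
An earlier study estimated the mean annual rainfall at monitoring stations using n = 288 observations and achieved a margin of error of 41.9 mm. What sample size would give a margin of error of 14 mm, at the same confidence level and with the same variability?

n = 2580

Margin of error scales as 1/√n, so n₂ = n₁·(E₁/E₂)².
n₂ = 288 × (41.9/14)² = 288 × 8.957 = 2579.62
Round up: n₂ = 2580.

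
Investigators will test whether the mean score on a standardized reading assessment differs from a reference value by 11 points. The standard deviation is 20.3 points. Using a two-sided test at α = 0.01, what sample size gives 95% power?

n = 61

For a one-sample z-test, n = ((z_{α/2} + z_β)·σ/δ)².
z_{α/2} = 2.576 (two-sided α = 0.01); z_β = 1.645 (power 95% → β = 0.05).
n = (4.221 × 20.3 / 11)² = 60.68
Round up: n = 61.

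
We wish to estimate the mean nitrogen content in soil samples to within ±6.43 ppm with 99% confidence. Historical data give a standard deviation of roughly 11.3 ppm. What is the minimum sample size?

For a mean, the margin of error is E = z·σ/√n, so n = (zσ/E)².
At 99% confidence, z = 2.576.
n = (2.576 × 11.3 / 6.43)² = 20.49
Round up: n = 21.

21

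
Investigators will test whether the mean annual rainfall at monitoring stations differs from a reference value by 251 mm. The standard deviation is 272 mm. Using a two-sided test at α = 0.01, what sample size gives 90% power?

n = 18

For a one-sample z-test, n = ((z_{α/2} + z_β)·σ/δ)².
z_{α/2} = 2.576 (two-sided α = 0.01); z_β = 1.282 (power 90% → β = 0.1).
n = (3.858 × 272 / 251)² = 17.48
Round up: n = 18.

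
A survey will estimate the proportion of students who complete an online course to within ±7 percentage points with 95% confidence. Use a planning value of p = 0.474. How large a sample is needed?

196

For a proportion with margin E = 0.07 at 95% confidence, z = 1.960.
n = p̂(1−p̂)(z/E)² = 0.474 × 0.526 × (1.960/0.07)² = 195.47
Round up: n = 196.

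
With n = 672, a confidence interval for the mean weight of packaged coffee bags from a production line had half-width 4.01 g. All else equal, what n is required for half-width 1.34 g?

Margin of error scales as 1/√n, so n₂ = n₁·(E₁/E₂)².
n₂ = 672 × (4.01/1.34)² = 672 × 8.955 = 6017.76
Round up: n₂ = 6018.

6018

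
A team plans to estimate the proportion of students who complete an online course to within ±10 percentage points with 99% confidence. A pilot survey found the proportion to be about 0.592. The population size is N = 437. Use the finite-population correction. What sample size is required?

For a proportion with margin E = 0.1 at 99% confidence, z = 2.576.
n = p̂(1−p̂)(z/E)² = 0.592 × 0.408 × (2.576/0.1)² = 160.28 — call this n₀.
Finite-population correction with N = 437: n = n₀ / (1 + (n₀−1)/N) = 160.28 / 1.364 = 117.51
Round up: n = 118.

118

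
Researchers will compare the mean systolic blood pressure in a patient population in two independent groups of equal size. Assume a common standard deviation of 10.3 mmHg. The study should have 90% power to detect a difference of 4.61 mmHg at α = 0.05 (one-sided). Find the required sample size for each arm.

86 per group

For two equal groups, n per group = 2·((z_α + z_β)·σ/δ)².
z_α = 1.645; z_β = 1.282 (power 90%).
n = 2 × (2.927 × 10.3 / 4.61)² = 2 × 42.77 = 85.54
Round up: n = 86 per group.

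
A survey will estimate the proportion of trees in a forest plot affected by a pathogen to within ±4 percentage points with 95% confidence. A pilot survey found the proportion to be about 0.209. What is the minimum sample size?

For a proportion with margin E = 0.04 at 95% confidence, z = 1.960.
n = p̂(1−p̂)(z/E)² = 0.209 × 0.791 × (1.960/0.04)² = 396.93
Round up: n = 397.

397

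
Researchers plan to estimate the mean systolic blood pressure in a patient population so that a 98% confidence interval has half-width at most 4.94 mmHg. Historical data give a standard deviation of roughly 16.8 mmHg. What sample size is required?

For a mean, the margin of error is E = z·σ/√n, so n = (zσ/E)².
At 98% confidence, z = 2.326.
n = (2.326 × 16.8 / 4.94)² = 62.57
Round up: n = 63.

n = 63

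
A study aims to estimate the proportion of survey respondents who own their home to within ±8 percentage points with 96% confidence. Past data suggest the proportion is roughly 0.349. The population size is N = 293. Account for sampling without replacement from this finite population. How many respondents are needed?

n = 100

For a proportion with margin E = 0.08 at 96% confidence, z = 2.054.
n = p̂(1−p̂)(z/E)² = 0.349 × 0.651 × (2.054/0.08)² = 149.77 — call this n₀.
Finite-population correction with N = 293: n = n₀ / (1 + (n₀−1)/N) = 149.77 / 1.508 = 99.32
Round up: n = 100.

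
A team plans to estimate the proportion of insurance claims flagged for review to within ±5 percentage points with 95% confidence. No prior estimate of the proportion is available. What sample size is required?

For a proportion with margin E = 0.05 at 95% confidence, z = 1.960.
With no prior estimate, use p = 0.5, which maximizes p(1−p) at 0.25.
n = 0.25 × (z/E)² = 0.25 × (1.960/0.05)² = 384.16
Round up: n = 385.

385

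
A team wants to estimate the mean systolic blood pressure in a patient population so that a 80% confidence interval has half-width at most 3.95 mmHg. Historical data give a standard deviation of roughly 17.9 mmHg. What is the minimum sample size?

For a mean, the margin of error is E = z·σ/√n, so n = (zσ/E)².
At 80% confidence, z = 1.282.
n = (1.282 × 17.9 / 3.95)² = 33.75
Round up: n = 34.

34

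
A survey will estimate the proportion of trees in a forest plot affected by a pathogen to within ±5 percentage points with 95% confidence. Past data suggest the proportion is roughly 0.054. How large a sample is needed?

For a proportion with margin E = 0.05 at 95% confidence, z = 1.960.
n = p̂(1−p̂)(z/E)² = 0.054 × 0.946 × (1.960/0.05)² = 78.50
Round up: n = 79.

79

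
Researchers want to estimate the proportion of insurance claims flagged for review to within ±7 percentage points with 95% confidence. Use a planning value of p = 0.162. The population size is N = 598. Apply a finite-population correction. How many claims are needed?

n = 91

For a proportion with margin E = 0.07 at 95% confidence, z = 1.960.
n = p̂(1−p̂)(z/E)² = 0.162 × 0.838 × (1.960/0.07)² = 106.43 — call this n₀.
Finite-population correction with N = 598: n = n₀ / (1 + (n₀−1)/N) = 106.43 / 1.176 = 90.50
Round up: n = 91.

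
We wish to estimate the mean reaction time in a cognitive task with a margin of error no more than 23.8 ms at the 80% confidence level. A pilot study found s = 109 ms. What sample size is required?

n = 35

For a mean, the margin of error is E = z·σ/√n, so n = (zσ/E)².
At 80% confidence, z = 1.282.
n = (1.282 × 109 / 23.8)² = 34.47
Round up: n = 35.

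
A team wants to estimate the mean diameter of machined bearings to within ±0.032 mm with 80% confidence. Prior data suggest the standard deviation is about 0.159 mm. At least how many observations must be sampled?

For a mean, the margin of error is E = z·σ/√n, so n = (zσ/E)².
At 80% confidence, z = 1.282.
n = (1.282 × 0.159 / 0.032)² = 40.58
Round up: n = 41.

41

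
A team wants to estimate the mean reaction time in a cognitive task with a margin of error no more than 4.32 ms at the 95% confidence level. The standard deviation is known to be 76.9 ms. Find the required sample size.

1218

For a mean, the margin of error is E = z·σ/√n, so n = (zσ/E)².
At 95% confidence, z = 1.960.
n = (1.960 × 76.9 / 4.32)² = 1217.30
Round up: n = 1218.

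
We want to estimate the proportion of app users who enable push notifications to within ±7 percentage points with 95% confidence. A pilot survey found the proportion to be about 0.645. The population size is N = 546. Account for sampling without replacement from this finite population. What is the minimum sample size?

136

For a proportion with margin E = 0.07 at 95% confidence, z = 1.960.
n = p̂(1−p̂)(z/E)² = 0.645 × 0.355 × (1.960/0.07)² = 179.52 — call this n₀.
Finite-population correction with N = 546: n = n₀ / (1 + (n₀−1)/N) = 179.52 / 1.327 = 135.28
Round up: n = 136.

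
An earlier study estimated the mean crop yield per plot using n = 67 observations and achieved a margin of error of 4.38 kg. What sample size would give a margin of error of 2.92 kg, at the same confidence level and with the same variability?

151

Margin of error scales as 1/√n, so n₂ = n₁·(E₁/E₂)².
n₂ = 67 × (4.38/2.92)² = 67 × 2.25 = 150.75
Round up: n₂ = 151.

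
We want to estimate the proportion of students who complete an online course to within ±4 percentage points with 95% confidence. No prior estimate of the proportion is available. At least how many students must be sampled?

n = 601

For a proportion with margin E = 0.04 at 95% confidence, z = 1.960.
With no prior estimate, use p = 0.5, which maximizes p(1−p) at 0.25.
n = 0.25 × (z/E)² = 0.25 × (1.960/0.04)² = 600.25
Round up: n = 601.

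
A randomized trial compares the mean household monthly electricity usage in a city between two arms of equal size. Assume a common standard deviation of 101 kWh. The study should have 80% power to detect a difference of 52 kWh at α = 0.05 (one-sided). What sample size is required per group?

47 per group

For two equal groups, n per group = 2·((z_α + z_β)·σ/δ)².
z_α = 1.645; z_β = 0.842 (power 80%).
n = 2 × (2.487 × 101 / 52)² = 2 × 23.33 = 46.66
Round up: n = 47 per group.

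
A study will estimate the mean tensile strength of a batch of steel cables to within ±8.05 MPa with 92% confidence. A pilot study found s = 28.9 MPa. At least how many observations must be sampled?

For a mean, the margin of error is E = z·σ/√n, so n = (zσ/E)².
At 92% confidence, z = 1.751.
n = (1.751 × 28.9 / 8.05)² = 39.52
Round up: n = 40.

40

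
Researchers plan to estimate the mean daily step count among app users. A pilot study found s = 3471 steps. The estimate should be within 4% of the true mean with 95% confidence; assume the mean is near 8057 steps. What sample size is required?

446

For a mean, the margin of error is E = z·σ/√n, so n = (zσ/E)².
At 95% confidence, z = 1.960.
E = 4% of 8057 = 322.3 steps.
n = (1.960 × 3471 / 322.3)² = 445.61
Round up: n = 446.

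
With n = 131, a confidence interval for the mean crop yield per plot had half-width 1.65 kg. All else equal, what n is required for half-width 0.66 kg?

Margin of error scales as 1/√n, so n₂ = n₁·(E₁/E₂)².
n₂ = 131 × (1.65/0.66)² = 131 × 6.25 = 818.75
Round up: n₂ = 819.

819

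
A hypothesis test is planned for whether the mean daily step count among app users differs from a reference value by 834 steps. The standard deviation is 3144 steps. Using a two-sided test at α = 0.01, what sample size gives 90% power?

For a one-sample z-test, n = ((z_{α/2} + z_β)·σ/δ)².
z_{α/2} = 2.576 (two-sided α = 0.01); z_β = 1.282 (power 90% → β = 0.1).
n = (3.858 × 3144 / 834)² = 211.52
Round up: n = 212.

212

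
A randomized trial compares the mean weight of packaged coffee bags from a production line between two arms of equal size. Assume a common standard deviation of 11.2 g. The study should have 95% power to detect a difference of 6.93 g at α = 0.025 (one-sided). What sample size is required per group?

For two equal groups, n per group = 2·((z_α + z_β)·σ/δ)².
z_α = 1.960; z_β = 1.645 (power 95%).
n = 2 × (3.605 × 11.2 / 6.93)² = 2 × 33.95 = 67.90
Round up: n = 68 per group.

68 per group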